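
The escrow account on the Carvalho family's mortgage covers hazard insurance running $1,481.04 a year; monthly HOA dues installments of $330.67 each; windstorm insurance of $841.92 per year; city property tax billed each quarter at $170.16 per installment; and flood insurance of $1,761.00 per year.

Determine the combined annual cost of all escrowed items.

Hazard insurance — $1,481.04 per year
HOA dues — $330.67 × 12 = $3,968.04 per year
Windstorm insurance — $841.92 per year
City property tax — $170.16 × 4 = $680.64 per year
Flood insurance — $1,761.00 per year
Annual escrow total = $1,481.04 + $3,968.04 + $841.92 + $680.64 + $1,761.00 = $8,732.64

$8,732.64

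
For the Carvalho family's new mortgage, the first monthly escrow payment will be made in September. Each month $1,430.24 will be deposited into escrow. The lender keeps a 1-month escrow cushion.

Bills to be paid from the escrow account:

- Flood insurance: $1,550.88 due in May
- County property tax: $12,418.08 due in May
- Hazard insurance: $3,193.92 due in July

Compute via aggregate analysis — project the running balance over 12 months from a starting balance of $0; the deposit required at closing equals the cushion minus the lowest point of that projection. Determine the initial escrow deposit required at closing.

Cushion = 1 × $1,430.24 = $1,430.24
Trial balance (start $0, +$1,430.24 each month, − disbursements):
  Sep: +$1,430.24 → $1,430.24
  Oct: +$1,430.24 → $2,860.48
  Nov: +$1,430.24 → $4,290.72
  Dec: +$1,430.24 → $5,720.96
  Jan: +$1,430.24 → $7,151.20
  Feb: +$1,430.24 → $8,581.44
  Mar: +$1,430.24 → $10,011.68
  Apr: +$1,430.24 → $11,441.92
  May: +$1,430.24 − $13,968.96 → -$1,096.80
  Jun: +$1,430.24 → $333.44
  Jul: +$1,430.24 − $3,193.92 → -$1,430.24
  Aug: +$1,430.24 → $0.00
Lowest trial balance = -$1,430.24 (Jul)
Initial deposit = cushion − low point = $1,430.24 − (-$1,430.24) = $2,860.48

$2,860.48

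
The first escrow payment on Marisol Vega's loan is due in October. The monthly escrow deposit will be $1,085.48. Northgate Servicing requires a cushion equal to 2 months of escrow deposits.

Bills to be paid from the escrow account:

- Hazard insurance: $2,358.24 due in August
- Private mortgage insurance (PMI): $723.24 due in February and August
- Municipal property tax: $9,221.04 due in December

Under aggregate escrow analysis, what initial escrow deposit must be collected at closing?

$8,135.56

Cushion = 2 × $1,085.48 = $2,170.96
Trial balance (start $0, +$1,085.48 each month, − disbursements):
  Oct: +$1,085.48 → $1,085.48
  Nov: +$1,085.48 → $2,170.96
  Dec: +$1,085.48 − $9,221.04 → -$5,964.60
  Jan: +$1,085.48 → -$4,879.12
  Feb: +$1,085.48 − $723.24 → -$4,516.88
  Mar: +$1,085.48 → -$3,431.40
  Apr: +$1,085.48 → -$2,345.92
  May: +$1,085.48 → -$1,260.44
  Jun: +$1,085.48 → -$174.96
  Jul: +$1,085.48 → $910.52
  Aug: +$1,085.48 − $3,081.48 → -$1,085.48
  Sep: +$1,085.48 → $0.00
Lowest trial balance = -$5,964.60 (Dec)
Initial deposit = cushion − low point = $2,170.96 − (-$5,964.60) = $8,135.56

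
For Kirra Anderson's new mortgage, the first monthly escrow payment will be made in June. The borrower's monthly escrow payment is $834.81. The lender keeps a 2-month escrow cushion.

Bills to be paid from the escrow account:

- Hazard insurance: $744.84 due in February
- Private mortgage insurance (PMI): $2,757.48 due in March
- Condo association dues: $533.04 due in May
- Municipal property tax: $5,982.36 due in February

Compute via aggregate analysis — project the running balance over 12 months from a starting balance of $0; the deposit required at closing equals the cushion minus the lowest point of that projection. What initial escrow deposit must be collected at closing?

$2,806.20

Cushion = 2 × $834.81 = $1,669.62
Trial balance (start $0, +$834.81 each month, − disbursements):
  Jun: +$834.81 → $834.81
  Jul: +$834.81 → $1,669.62
  Aug: +$834.81 → $2,504.43
  Sep: +$834.81 → $3,339.24
  Oct: +$834.81 → $4,174.05
  Nov: +$834.81 → $5,008.86
  Dec: +$834.81 → $5,843.67
  Jan: +$834.81 → $6,678.48
  Feb: +$834.81 − $6,727.20 → $786.09
  Mar: +$834.81 − $2,757.48 → -$1,136.58
  Apr: +$834.81 → -$301.77
  May: +$834.81 − $533.04 → $0.00
Lowest trial balance = -$1,136.58 (Mar)
Initial deposit = cushion − low point = $1,669.62 − (-$1,136.58) = $2,806.20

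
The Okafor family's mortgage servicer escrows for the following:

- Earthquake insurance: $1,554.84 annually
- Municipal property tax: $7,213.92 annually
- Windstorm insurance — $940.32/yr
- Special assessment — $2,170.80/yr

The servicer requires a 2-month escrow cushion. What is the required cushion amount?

$1,979.98

Earthquake insurance = $1,554.84
Municipal property tax = $7,213.92
Windstorm insurance = $940.32
Special assessment = $2,170.80
Total annual escrow = $1,554.84 + $7,213.92 + $940.32 + $2,170.80 = $11,879.88
Per month = $11,879.88 / 12 = $989.99
Reserve = 2 × $989.99 = $1,979.98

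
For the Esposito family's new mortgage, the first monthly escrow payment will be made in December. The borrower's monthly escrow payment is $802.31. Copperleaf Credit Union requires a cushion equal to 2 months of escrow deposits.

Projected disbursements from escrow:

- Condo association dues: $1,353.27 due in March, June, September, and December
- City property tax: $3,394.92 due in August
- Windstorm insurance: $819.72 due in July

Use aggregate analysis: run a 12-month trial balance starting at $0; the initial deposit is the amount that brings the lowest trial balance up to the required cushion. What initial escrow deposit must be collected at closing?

$3,209.24

Cushion = 2 × $802.31 = $1,604.62
Trial balance (start $0, +$802.31 each month, − disbursements):
  Dec: +$802.31 − $1,353.27 → -$550.96
  Jan: +$802.31 → $251.35
  Feb: +$802.31 → $1,053.66
  Mar: +$802.31 − $1,353.27 → $502.70
  Apr: +$802.31 → $1,305.01
  May: +$802.31 → $2,107.32
  Jun: +$802.31 − $1,353.27 → $1,556.36
  Jul: +$802.31 − $819.72 → $1,538.95
  Aug: +$802.31 − $3,394.92 → -$1,053.66
  Sep: +$802.31 − $1,353.27 → -$1,604.62
  Oct: +$802.31 → -$802.31
  Nov: +$802.31 → $0.00
Lowest trial balance = -$1,604.62 (Sep)
Initial deposit = cushion − low point = $1,604.62 − (-$1,604.62) = $3,209.24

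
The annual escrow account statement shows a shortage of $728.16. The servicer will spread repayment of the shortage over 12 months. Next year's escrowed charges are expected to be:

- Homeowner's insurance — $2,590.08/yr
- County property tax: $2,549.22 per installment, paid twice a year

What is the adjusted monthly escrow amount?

Homeowner's insurance = $2,590.08
County property tax = $2,549.22 × 2 = $5,098.44
Combined annual = $2,590.08 + $5,098.44 = $7,688.52
Per month = $7,688.52 ÷ 12 = $640.71
Shortage per month = $728.16 / 12 = $60.68
New monthly escrow = $640.71 + $60.68 = $701.39

$701.39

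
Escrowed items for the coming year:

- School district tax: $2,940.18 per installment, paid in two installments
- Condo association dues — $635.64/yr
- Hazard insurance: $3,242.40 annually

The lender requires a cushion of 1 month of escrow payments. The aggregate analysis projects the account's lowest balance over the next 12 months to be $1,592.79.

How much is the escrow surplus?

School district tax — $2,940.18 × 2 = $5,880.36
Condo association dues — $635.64
Hazard insurance — $3,242.40
Annual escrow total = $5,880.36 + $635.64 + $3,242.40 = $9,758.40
Per month = $9,758.40 ÷ 12 = $813.20
Cushion = 1 × $813.20 = $813.20
Surplus = $1,592.79 − $813.20 = $779.59

$779.59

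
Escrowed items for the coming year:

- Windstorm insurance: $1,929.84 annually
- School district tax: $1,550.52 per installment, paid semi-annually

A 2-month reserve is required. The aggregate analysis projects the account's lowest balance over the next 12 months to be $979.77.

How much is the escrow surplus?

Windstorm insurance: $1,929.84/yr
School district tax: $1,550.52 × 2 = $3,101.04/yr
Combined annual = $1,929.84 + $3,101.04 = $5,030.88
Per month = $5,030.88 / 12 = $419.24
Required reserve = 2 × $419.24 = $838.48
Surplus = $979.77 − $838.48 = $141.29

$141.29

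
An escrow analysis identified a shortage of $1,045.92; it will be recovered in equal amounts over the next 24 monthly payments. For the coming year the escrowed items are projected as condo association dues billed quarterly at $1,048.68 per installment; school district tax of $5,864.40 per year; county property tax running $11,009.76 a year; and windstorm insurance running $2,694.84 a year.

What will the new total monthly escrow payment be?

$2,023.89

Condo association dues: $1,048.68 × 4 = $4,194.72
School district tax: $5,864.40
County property tax: $11,009.76
Windstorm insurance: $2,694.84
Total annual escrow = $23,763.72
Per month = $23,763.72 ÷ 12 = $1,980.31
Shortage per month = $1,045.92 / 24 = $43.58
Adjusted monthly = $1,980.31 + $43.58 = $2,023.89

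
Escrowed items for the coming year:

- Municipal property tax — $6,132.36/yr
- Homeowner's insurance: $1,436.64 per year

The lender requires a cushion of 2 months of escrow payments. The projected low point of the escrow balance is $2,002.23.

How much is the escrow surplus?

$740.73

Municipal property tax — $6,132.36/yr
Homeowner's insurance — $1,436.64/yr
Yearly total = $7,569.00
Monthly escrow = $7,569.00 ÷ 12 = $630.75
Required cushion = 2 × $630.75 = $1,261.50
Surplus = $2,002.23 − $1,261.50 = $740.73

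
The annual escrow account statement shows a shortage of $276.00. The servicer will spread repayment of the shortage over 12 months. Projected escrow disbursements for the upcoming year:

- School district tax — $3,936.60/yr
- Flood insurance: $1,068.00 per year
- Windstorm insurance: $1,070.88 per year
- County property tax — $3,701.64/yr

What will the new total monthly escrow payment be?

School district tax — $3,936.60 per year
Flood insurance — $1,068.00 per year
Windstorm insurance — $1,070.88 per year
County property tax — $3,701.64 per year
Combined annual = $3,936.60 + $1,068.00 + $1,070.88 + $3,701.64 = $9,777.12
Monthly escrow = $9,777.12 ÷ 12 = $814.76
Shortage spread = $276.00 ÷ 12 = $23.00/mo
New monthly escrow = $814.76 + $23.00 = $837.76

$837.76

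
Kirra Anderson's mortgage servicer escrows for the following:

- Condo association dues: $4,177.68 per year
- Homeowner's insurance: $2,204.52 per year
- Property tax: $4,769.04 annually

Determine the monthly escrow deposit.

Condo association dues = $4,177.68/yr
Homeowner's insurance = $2,204.52/yr
Property tax = $4,769.04/yr
Total annual escrow = $11,151.24
Base monthly escrow = $11,151.24 / 12 = $929.27

$929.27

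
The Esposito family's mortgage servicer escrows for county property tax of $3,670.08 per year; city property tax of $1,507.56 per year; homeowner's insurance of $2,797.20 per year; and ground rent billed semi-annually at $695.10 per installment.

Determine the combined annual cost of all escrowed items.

$9,365.04

County property tax = $3,670.08/yr
City property tax = $1,507.56/yr
Homeowner's insurance = $2,797.20/yr
Ground rent = $695.10 × 2 = $1,390.20/yr
Total per year = $3,670.08 + $1,507.56 + $2,797.20 + $1,390.20 = $9,365.04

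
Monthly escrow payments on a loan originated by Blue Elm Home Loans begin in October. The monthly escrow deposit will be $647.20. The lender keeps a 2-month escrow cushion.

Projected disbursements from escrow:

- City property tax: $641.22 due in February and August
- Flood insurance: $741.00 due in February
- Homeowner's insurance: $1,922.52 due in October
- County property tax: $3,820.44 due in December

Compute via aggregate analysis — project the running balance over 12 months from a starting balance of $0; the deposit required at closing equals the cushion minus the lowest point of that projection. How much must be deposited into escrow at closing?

Cushion = 2 × $647.20 = $1,294.40
Trial balance (start $0, +$647.20 each month, − disbursements):
  Oct: +$647.20 − $1,922.52 → -$1,275.32
  Nov: +$647.20 → -$628.12
  Dec: +$647.20 − $3,820.44 → -$3,801.36
  Jan: +$647.20 → -$3,154.16
  Feb: +$647.20 − $1,382.22 → -$3,889.18
  Mar: +$647.20 → -$3,241.98
  Apr: +$647.20 → -$2,594.78
  May: +$647.20 → -$1,947.58
  Jun: +$647.20 → -$1,300.38
  Jul: +$647.20 → -$653.18
  Aug: +$647.20 − $641.22 → -$647.20
  Sep: +$647.20 → $0.00
Lowest trial balance = -$3,889.18 (Feb)
Initial deposit = cushion − low point = $1,294.40 − (-$3,889.18) = $5,183.58

$5,183.58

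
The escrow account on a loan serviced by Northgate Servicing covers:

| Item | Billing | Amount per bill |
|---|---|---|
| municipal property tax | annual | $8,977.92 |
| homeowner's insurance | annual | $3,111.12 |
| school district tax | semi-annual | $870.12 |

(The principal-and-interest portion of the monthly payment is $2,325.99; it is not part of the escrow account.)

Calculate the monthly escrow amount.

Municipal property tax = $8,977.92/yr
Homeowner's insurance = $3,111.12/yr
School district tax = $870.12 × 2 = $1,740.24/yr
Combined annual = $13,829.28
Monthly = $13,829.28 ÷ 12 = $1,152.44

$1,152.44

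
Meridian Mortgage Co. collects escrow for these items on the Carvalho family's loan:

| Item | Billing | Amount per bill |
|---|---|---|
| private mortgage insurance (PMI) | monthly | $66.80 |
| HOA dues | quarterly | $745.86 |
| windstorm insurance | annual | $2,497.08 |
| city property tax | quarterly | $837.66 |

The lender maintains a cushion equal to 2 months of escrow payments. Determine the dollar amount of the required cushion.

$1,605.46

Private mortgage insurance (PMI): $66.80 × 12 = $801.60
HOA dues: $745.86 × 4 = $2,983.44
Windstorm insurance: $2,497.08
City property tax: $837.66 × 4 = $3,350.64
Annual escrow total = $801.60 + $2,983.44 + $2,497.08 + $3,350.64 = $9,632.76
Monthly = $9,632.76 ÷ 12 = $802.73
Reserve = 2 × $802.73 = $1,605.46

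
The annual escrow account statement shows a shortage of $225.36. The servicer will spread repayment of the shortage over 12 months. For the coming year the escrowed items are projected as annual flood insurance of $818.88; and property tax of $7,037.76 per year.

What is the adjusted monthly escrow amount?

Flood insurance — $818.88
Property tax — $7,037.76
Annual escrow total = $818.88 + $7,037.76 = $7,856.64
Monthly escrow = $7,856.64 / 12 = $654.72
Shortage per month = $225.36 ÷ 12 = $18.78
Adjusted monthly = $654.72 + $18.78 = $673.50

$673.50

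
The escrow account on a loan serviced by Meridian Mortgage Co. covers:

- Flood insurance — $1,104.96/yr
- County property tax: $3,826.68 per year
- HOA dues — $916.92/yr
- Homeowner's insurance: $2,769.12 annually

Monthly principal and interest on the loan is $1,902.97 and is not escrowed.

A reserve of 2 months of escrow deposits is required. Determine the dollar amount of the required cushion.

$1,436.28

Flood insurance — $1,104.96 per year
County property tax — $3,826.68 per year
HOA dues — $916.92 per year
Homeowner's insurance — $2,769.12 per year
Total annual escrow = $1,104.96 + $3,826.68 + $916.92 + $2,769.12 = $8,617.68
Per month = $8,617.68 / 12 = $718.14
Reserve = 2 × $718.14 = $1,436.28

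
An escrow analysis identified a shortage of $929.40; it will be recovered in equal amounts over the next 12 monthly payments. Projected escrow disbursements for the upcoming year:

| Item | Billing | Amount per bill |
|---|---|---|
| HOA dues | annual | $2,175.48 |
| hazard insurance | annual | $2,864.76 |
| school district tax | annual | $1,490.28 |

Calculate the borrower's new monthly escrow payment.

HOA dues — $2,175.48
Hazard insurance — $2,864.76
School district tax — $1,490.28
Total per year = $2,175.48 + $2,864.76 + $1,490.28 = $6,530.52
Monthly = $6,530.52 / 12 = $544.21
Shortage per month = $929.40 ÷ 12 = $77.45
New monthly escrow = $544.21 + $77.45 = $621.66

$621.66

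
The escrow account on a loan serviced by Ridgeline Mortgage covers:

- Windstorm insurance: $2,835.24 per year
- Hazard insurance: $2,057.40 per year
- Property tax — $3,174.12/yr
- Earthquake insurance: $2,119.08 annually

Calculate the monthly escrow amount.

$848.82

Windstorm insurance — $2,835.24
Hazard insurance — $2,057.40
Property tax — $3,174.12
Earthquake insurance — $2,119.08
Combined annual = $2,835.24 + $2,057.40 + $3,174.12 + $2,119.08 = $10,185.84
Monthly = $10,185.84 ÷ 12 = $848.82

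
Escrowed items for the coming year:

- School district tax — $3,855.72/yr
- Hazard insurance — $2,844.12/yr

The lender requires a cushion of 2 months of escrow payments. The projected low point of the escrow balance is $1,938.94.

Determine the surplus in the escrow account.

$822.30

School district tax = $3,855.72
Hazard insurance = $2,844.12
Yearly total = $3,855.72 + $2,844.12 = $6,699.84
Monthly = $6,699.84 / 12 = $558.32
Cushion = 2 × $558.32 = $1,116.64
Excess over cushion: $1,938.94 − $1,116.64 = $822.30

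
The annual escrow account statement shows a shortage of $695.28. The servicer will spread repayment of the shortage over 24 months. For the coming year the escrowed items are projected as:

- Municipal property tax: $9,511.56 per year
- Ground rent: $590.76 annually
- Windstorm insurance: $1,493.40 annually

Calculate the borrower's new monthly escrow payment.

Municipal property tax: $9,511.56 annually
Ground rent: $590.76 annually
Windstorm insurance: $1,493.40 annually
Yearly total = $9,511.56 + $590.76 + $1,493.40 = $11,595.72
Monthly escrow = $11,595.72 / 12 = $966.31
Shortage spread = $695.28 ÷ 24 = $28.97/mo
Adjusted monthly = $966.31 + $28.97 = $995.28

$995.28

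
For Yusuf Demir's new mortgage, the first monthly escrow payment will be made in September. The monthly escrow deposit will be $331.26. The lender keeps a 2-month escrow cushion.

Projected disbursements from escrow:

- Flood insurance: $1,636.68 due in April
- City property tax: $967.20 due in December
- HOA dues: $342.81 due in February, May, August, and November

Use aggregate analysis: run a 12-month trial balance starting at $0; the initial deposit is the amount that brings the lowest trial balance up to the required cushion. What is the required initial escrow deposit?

$1,313.49

Cushion = 2 × $331.26 = $662.52
Trial balance (start $0, +$331.26 each month, − disbursements):
  Sep: +$331.26 → $331.26
  Oct: +$331.26 → $662.52
  Nov: +$331.26 − $342.81 → $650.97
  Dec: +$331.26 − $967.20 → $15.03
  Jan: +$331.26 → $346.29
  Feb: +$331.26 − $342.81 → $334.74
  Mar: +$331.26 → $666.00
  Apr: +$331.26 − $1,636.68 → -$639.42
  May: +$331.26 − $342.81 → -$650.97
  Jun: +$331.26 → -$319.71
  Jul: +$331.26 → $11.55
  Aug: +$331.26 − $342.81 → $0.00
Lowest trial balance = -$650.97 (May)
Initial deposit = cushion − low point = $662.52 − (-$650.97) = $1,313.49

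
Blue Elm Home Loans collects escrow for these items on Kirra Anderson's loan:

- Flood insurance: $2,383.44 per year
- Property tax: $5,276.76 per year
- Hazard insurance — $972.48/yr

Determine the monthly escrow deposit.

$719.39

Flood insurance = $2,383.44/yr
Property tax = $5,276.76/yr
Hazard insurance = $972.48/yr
Yearly total = $2,383.44 + $5,276.76 + $972.48 = $8,632.68
Monthly = $8,632.68 ÷ 12 = $719.39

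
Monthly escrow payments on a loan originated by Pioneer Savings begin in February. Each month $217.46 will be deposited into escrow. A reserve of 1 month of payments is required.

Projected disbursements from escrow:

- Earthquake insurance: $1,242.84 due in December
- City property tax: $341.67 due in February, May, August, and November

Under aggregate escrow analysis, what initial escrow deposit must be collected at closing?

Cushion = 1 × $217.46 = $217.46
Trial balance (start $0, +$217.46 each month, − disbursements):
  Feb: +$217.46 − $341.67 → -$124.21
  Mar: +$217.46 → $93.25
  Apr: +$217.46 → $310.71
  May: +$217.46 − $341.67 → $186.50
  Jun: +$217.46 → $403.96
  Jul: +$217.46 → $621.42
  Aug: +$217.46 − $341.67 → $497.21
  Sep: +$217.46 → $714.67
  Oct: +$217.46 → $932.13
  Nov: +$217.46 − $341.67 → $807.92
  Dec: +$217.46 − $1,242.84 → -$217.46
  Jan: +$217.46 → $0.00
Lowest trial balance = -$217.46 (Dec)
Initial deposit = cushion − low point = $217.46 − (-$217.46) = $434.92

$434.92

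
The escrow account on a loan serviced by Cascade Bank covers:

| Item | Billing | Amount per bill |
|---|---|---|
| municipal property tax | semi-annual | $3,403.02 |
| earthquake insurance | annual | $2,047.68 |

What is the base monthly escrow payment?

$737.81

Municipal property tax = $3,403.02 × 2 = $6,806.04 annually
Earthquake insurance = $2,047.68 annually
Combined annual = $6,806.04 + $2,047.68 = $8,853.72
Per month = $8,853.72 ÷ 12 = $737.81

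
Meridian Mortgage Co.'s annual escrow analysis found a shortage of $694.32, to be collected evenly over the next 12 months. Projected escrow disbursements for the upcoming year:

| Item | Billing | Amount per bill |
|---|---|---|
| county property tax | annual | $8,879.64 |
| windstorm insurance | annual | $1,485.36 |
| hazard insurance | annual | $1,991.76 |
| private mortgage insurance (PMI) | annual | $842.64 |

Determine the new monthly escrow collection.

$1,157.81

County property tax = $8,879.64 annually
Windstorm insurance = $1,485.36 annually
Hazard insurance = $1,991.76 annually
Private mortgage insurance (PMI) = $842.64 annually
Yearly total = $13,199.40
Monthly escrow = $13,199.40 / 12 = $1,099.95
Shortage per month = $694.32 ÷ 12 = $57.86
New monthly escrow = $1,099.95 + $57.86 = $1,157.81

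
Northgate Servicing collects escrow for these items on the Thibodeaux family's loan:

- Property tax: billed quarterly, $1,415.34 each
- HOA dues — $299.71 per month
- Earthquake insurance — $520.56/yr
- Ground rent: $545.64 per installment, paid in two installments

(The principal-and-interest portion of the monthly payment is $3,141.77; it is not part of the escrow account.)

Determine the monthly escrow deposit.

$905.81

Property tax: $1,415.34 × 4 = $5,661.36
HOA dues: $299.71 × 12 = $3,596.52
Earthquake insurance: $520.56
Ground rent: $545.64 × 2 = $1,091.28
Annual escrow total = $10,869.72
Monthly escrow = $10,869.72 ÷ 12 = $905.81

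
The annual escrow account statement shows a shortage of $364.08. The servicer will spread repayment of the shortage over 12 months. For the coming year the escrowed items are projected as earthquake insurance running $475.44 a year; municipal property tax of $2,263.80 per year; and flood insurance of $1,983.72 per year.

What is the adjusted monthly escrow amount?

$423.92

Earthquake insurance = $475.44 annually
Municipal property tax = $2,263.80 annually
Flood insurance = $1,983.72 annually
Total annual escrow = $475.44 + $2,263.80 + $1,983.72 = $4,722.96
Per month = $4,722.96 / 12 = $393.58
Shortage per month = $364.08 / 12 = $30.34
Adjusted monthly = $393.58 + $30.34 = $423.92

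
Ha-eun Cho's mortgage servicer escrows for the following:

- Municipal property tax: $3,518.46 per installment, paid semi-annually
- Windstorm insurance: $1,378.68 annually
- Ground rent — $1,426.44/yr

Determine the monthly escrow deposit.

Municipal property tax — $3,518.46 × 2 = $7,036.92 annually
Windstorm insurance — $1,378.68 annually
Ground rent — $1,426.44 annually
Combined annual = $7,036.92 + $1,378.68 + $1,426.44 = $9,842.04
Per month = $9,842.04 ÷ 12 = $820.17

$820.17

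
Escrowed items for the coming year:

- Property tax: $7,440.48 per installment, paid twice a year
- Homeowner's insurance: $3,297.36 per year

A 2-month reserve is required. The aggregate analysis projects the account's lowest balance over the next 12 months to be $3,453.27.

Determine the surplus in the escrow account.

Property tax = $7,440.48 × 2 = $14,880.96 per year
Homeowner's insurance = $3,297.36 per year
Total annual escrow = $14,880.96 + $3,297.36 = $18,178.32
Base monthly escrow = $18,178.32 ÷ 12 = $1,514.86
Required cushion = 2 × $1,514.86 = $3,029.72
Excess over cushion: $3,453.27 − $3,029.72 = $423.55

$423.55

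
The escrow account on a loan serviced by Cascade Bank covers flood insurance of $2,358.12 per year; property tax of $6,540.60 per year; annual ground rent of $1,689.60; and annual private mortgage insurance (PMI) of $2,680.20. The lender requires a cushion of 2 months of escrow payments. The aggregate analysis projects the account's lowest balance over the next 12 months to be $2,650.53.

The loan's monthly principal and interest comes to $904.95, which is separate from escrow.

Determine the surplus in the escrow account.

$439.11

Flood insurance: $2,358.12 per year
Property tax: $6,540.60 per year
Ground rent: $1,689.60 per year
Private mortgage insurance (PMI): $2,680.20 per year
Total per year = $2,358.12 + $6,540.60 + $1,689.60 + $2,680.20 = $13,268.52
Base monthly escrow = $13,268.52 / 12 = $1,105.71
Required reserve = 2 × $1,105.71 = $2,211.42
Surplus = $2,650.53 − $2,211.42 = $439.11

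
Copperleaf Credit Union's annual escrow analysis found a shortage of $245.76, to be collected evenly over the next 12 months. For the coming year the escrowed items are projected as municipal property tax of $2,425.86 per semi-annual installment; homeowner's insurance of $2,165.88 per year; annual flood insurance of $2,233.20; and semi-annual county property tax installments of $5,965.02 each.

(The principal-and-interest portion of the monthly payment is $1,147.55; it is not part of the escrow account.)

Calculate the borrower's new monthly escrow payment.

$1,785.55

Municipal property tax = $2,425.86 × 2 = $4,851.72 per year
Homeowner's insurance = $2,165.88 per year
Flood insurance = $2,233.20 per year
County property tax = $5,965.02 × 2 = $11,930.04 per year
Total annual escrow = $21,180.84
Monthly escrow = $21,180.84 ÷ 12 = $1,765.07
Shortage per month = $245.76 ÷ 12 = $20.48
New monthly escrow = $1,765.07 + $20.48 = $1,785.55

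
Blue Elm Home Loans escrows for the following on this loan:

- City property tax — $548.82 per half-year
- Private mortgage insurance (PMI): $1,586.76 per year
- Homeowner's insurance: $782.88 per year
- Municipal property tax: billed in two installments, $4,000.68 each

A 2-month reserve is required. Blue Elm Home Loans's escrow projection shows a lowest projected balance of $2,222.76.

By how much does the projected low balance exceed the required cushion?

City property tax — $548.82 × 2 = $1,097.64
Private mortgage insurance (PMI) — $1,586.76
Homeowner's insurance — $782.88
Municipal property tax — $4,000.68 × 2 = $8,001.36
Total annual escrow = $1,097.64 + $1,586.76 + $782.88 + $8,001.36 = $11,468.64
Monthly escrow = $11,468.64 ÷ 12 = $955.72
Required reserve = 2 × $955.72 = $1,911.44
Surplus = $2,222.76 − $1,911.44 = $311.32

$311.32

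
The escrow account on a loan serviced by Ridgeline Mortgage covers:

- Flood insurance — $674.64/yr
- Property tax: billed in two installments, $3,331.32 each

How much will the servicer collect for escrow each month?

Flood insurance: $674.64
Property tax: $3,331.32 × 2 = $6,662.64
Yearly total = $7,337.28
Monthly escrow = $7,337.28 ÷ 12 = $611.44

$611.44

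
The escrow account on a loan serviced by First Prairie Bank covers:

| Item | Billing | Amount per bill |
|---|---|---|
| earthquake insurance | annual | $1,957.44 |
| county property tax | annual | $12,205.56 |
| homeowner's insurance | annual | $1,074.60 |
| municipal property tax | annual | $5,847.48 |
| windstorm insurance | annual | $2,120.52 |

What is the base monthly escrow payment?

$1,933.80

Earthquake insurance: $1,957.44 per year
County property tax: $12,205.56 per year
Homeowner's insurance: $1,074.60 per year
Municipal property tax: $5,847.48 per year
Windstorm insurance: $2,120.52 per year
Yearly total = $1,957.44 + $12,205.56 + $1,074.60 + $5,847.48 + $2,120.52 = $23,205.60
Base monthly escrow = $23,205.60 ÷ 12 = $1,933.80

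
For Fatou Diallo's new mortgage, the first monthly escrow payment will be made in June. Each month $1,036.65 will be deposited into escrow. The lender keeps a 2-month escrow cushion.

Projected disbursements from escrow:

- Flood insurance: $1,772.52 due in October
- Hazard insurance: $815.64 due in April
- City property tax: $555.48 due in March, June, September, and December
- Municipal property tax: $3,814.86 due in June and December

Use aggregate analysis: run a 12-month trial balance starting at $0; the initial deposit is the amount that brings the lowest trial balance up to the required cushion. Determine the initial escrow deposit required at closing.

Cushion = 2 × $1,036.65 = $2,073.30
Trial balance (start $0, +$1,036.65 each month, − disbursements):
  Jun: +$1,036.65 − $4,370.34 → -$3,333.69
  Jul: +$1,036.65 → -$2,297.04
  Aug: +$1,036.65 → -$1,260.39
  Sep: +$1,036.65 − $555.48 → -$779.22
  Oct: +$1,036.65 − $1,772.52 → -$1,515.09
  Nov: +$1,036.65 → -$478.44
  Dec: +$1,036.65 − $4,370.34 → -$3,812.13
  Jan: +$1,036.65 → -$2,775.48
  Feb: +$1,036.65 → -$1,738.83
  Mar: +$1,036.65 − $555.48 → -$1,257.66
  Apr: +$1,036.65 − $815.64 → -$1,036.65
  May: +$1,036.65 → $0.00
Lowest trial balance = -$3,812.13 (Dec)
Initial deposit = cushion − low point = $2,073.30 − (-$3,812.13) = $5,885.43

$5,885.43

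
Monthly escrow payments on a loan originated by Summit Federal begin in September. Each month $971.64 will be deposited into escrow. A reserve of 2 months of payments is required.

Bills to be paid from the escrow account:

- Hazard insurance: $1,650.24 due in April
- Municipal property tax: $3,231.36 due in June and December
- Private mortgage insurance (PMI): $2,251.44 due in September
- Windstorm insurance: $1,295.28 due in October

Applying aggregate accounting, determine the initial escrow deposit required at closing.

Cushion = 2 × $971.64 = $1,943.28
Trial balance (start $0, +$971.64 each month, − disbursements):
  Sep: +$971.64 − $2,251.44 → -$1,279.80
  Oct: +$971.64 − $1,295.28 → -$1,603.44
  Nov: +$971.64 → -$631.80
  Dec: +$971.64 − $3,231.36 → -$2,891.52
  Jan: +$971.64 → -$1,919.88
  Feb: +$971.64 → -$948.24
  Mar: +$971.64 → $23.40
  Apr: +$971.64 − $1,650.24 → -$655.20
  May: +$971.64 → $316.44
  Jun: +$971.64 − $3,231.36 → -$1,943.28
  Jul: +$971.64 → -$971.64
  Aug: +$971.64 → $0.00
Lowest trial balance = -$2,891.52 (Dec)
Initial deposit = cushion − low point = $1,943.28 − (-$2,891.52) = $4,834.80

$4,834.80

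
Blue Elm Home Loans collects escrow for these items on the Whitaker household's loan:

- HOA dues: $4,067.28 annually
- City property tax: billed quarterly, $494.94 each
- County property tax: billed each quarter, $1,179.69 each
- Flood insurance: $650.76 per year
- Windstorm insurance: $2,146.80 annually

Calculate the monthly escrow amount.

HOA dues = $4,067.28 annually
City property tax = $494.94 × 4 = $1,979.76 annually
County property tax = $1,179.69 × 4 = $4,718.76 annually
Flood insurance = $650.76 annually
Windstorm insurance = $2,146.80 annually
Total annual escrow = $13,563.36
Monthly = $13,563.36 / 12 = $1,130.28

$1,130.28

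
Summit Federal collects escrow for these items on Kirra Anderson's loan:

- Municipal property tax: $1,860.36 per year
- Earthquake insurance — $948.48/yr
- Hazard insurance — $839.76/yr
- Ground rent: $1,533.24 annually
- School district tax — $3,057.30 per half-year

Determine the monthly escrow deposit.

$941.37

Municipal property tax = $1,860.36
Earthquake insurance = $948.48
Hazard insurance = $839.76
Ground rent = $1,533.24
School district tax = $3,057.30 × 2 = $6,114.60
Total per year = $1,860.36 + $948.48 + $839.76 + $1,533.24 + $6,114.60 = $11,296.44
Monthly escrow = $11,296.44 ÷ 12 = $941.37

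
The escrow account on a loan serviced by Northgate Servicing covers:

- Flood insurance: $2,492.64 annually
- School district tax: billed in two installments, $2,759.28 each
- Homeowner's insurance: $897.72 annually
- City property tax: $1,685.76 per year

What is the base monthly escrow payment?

$882.89

Flood insurance — $2,492.64 annually
School district tax — $2,759.28 × 2 = $5,518.56 annually
Homeowner's insurance — $897.72 annually
City property tax — $1,685.76 annually
Combined annual = $2,492.64 + $5,518.56 + $897.72 + $1,685.76 = $10,594.68
Per month = $10,594.68 ÷ 12 = $882.89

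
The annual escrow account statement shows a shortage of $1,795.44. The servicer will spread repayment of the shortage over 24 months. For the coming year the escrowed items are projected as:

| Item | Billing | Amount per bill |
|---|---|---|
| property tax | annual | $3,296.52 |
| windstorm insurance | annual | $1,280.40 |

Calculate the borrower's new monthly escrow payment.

Property tax: $3,296.52
Windstorm insurance: $1,280.40
Total annual escrow = $4,576.92
Monthly escrow = $4,576.92 / 12 = $381.41
Monthly shortage recovery: $1,795.44 ÷ 24 = $74.81
Adjusted monthly = $381.41 + $74.81 = $456.22

$456.22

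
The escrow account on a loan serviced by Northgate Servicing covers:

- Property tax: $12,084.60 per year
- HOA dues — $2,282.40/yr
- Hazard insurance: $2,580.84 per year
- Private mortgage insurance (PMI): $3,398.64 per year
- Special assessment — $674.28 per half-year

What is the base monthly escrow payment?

Property tax: $12,084.60/yr
HOA dues: $2,282.40/yr
Hazard insurance: $2,580.84/yr
Private mortgage insurance (PMI): $3,398.64/yr
Special assessment: $674.28 × 2 = $1,348.56/yr
Total per year = $21,695.04
Per month = $21,695.04 ÷ 12 = $1,807.92

$1,807.92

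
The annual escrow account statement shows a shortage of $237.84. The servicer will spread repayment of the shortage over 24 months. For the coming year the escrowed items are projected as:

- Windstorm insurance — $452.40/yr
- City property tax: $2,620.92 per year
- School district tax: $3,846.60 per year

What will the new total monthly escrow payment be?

$586.57

Windstorm insurance = $452.40 annually
City property tax = $2,620.92 annually
School district tax = $3,846.60 annually
Annual escrow total = $6,919.92
Monthly escrow = $6,919.92 ÷ 12 = $576.66
Monthly shortage recovery: $237.84 ÷ 24 = $9.91
New monthly escrow = $576.66 + $9.91 = $586.57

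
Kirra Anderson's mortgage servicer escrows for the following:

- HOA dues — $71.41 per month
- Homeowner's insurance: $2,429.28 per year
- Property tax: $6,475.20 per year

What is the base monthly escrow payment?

$813.45

HOA dues: $71.41 × 12 = $856.92 per year
Homeowner's insurance: $2,429.28 per year
Property tax: $6,475.20 per year
Combined annual = $856.92 + $2,429.28 + $6,475.20 = $9,761.40
Base monthly escrow = $9,761.40 / 12 = $813.45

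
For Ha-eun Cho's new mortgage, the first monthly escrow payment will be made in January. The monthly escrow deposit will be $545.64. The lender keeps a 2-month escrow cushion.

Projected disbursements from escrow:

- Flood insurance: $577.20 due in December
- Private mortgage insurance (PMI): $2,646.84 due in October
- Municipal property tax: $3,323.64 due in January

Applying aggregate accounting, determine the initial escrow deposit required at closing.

$3,869.28

Cushion = 2 × $545.64 = $1,091.28
Trial balance (start $0, +$545.64 each month, − disbursements):
  Jan: +$545.64 − $3,323.64 → -$2,778.00
  Feb: +$545.64 → -$2,232.36
  Mar: +$545.64 → -$1,686.72
  Apr: +$545.64 → -$1,141.08
  May: +$545.64 → -$595.44
  Jun: +$545.64 → -$49.80
  Jul: +$545.64 → $495.84
  Aug: +$545.64 → $1,041.48
  Sep: +$545.64 → $1,587.12
  Oct: +$545.64 − $2,646.84 → -$514.08
  Nov: +$545.64 → $31.56
  Dec: +$545.64 − $577.20 → $0.00
Lowest trial balance = -$2,778.00 (Jan)
Initial deposit = cushion − low point = $1,091.28 − (-$2,778.00) = $3,869.28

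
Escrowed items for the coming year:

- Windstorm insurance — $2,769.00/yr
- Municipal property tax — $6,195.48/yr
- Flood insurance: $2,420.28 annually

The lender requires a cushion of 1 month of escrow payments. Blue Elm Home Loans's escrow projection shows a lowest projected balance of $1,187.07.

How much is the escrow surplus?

Windstorm insurance = $2,769.00 per year
Municipal property tax = $6,195.48 per year
Flood insurance = $2,420.28 per year
Total annual escrow = $2,769.00 + $6,195.48 + $2,420.28 = $11,384.76
Monthly escrow = $11,384.76 ÷ 12 = $948.73
Required reserve = 1 × $948.73 = $948.73
Surplus = $1,187.07 − $948.73 = $238.34

$238.34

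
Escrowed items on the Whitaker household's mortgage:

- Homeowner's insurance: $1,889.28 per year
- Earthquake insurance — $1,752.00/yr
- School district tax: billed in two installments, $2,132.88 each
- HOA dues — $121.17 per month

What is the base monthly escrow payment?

Homeowner's insurance — $1,889.28/yr
Earthquake insurance — $1,752.00/yr
School district tax — $2,132.88 × 2 = $4,265.76/yr
HOA dues — $121.17 × 12 = $1,454.04/yr
Combined annual = $1,889.28 + $1,752.00 + $4,265.76 + $1,454.04 = $9,361.08
Monthly escrow = $9,361.08 / 12 = $780.09

$780.09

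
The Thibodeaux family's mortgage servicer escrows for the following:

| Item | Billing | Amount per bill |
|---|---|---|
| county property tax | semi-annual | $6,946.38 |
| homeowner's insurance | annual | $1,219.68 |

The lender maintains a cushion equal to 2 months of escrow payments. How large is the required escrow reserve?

$2,518.74

County property tax: $6,946.38 × 2 = $13,892.76
Homeowner's insurance: $1,219.68
Combined annual = $15,112.44
Base monthly escrow = $15,112.44 / 12 = $1,259.37
Required cushion = 2 × $1,259.37 = $2,518.74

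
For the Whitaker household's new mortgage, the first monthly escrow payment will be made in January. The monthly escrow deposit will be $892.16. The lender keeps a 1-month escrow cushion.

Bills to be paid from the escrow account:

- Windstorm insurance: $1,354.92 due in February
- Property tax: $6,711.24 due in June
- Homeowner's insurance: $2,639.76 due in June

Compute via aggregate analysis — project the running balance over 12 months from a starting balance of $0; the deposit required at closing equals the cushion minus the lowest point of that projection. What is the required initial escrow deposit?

$6,245.12

Cushion = 1 × $892.16 = $892.16
Trial balance (start $0, +$892.16 each month, − disbursements):
  Jan: +$892.16 → $892.16
  Feb: +$892.16 − $1,354.92 → $429.40
  Mar: +$892.16 → $1,321.56
  Apr: +$892.16 → $2,213.72
  May: +$892.16 → $3,105.88
  Jun: +$892.16 − $9,351.00 → -$5,352.96
  Jul: +$892.16 → -$4,460.80
  Aug: +$892.16 → -$3,568.64
  Sep: +$892.16 → -$2,676.48
  Oct: +$892.16 → -$1,784.32
  Nov: +$892.16 → -$892.16
  Dec: +$892.16 → $0.00
Lowest trial balance = -$5,352.96 (Jun)
Initial deposit = cushion − low point = $892.16 − (-$5,352.96) = $6,245.12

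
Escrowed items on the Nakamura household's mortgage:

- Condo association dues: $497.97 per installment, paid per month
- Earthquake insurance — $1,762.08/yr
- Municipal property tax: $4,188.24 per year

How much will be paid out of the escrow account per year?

$11,925.96

Condo association dues: $497.97 × 12 = $5,975.64 annually
Earthquake insurance: $1,762.08 annually
Municipal property tax: $4,188.24 annually
Combined annual = $11,925.96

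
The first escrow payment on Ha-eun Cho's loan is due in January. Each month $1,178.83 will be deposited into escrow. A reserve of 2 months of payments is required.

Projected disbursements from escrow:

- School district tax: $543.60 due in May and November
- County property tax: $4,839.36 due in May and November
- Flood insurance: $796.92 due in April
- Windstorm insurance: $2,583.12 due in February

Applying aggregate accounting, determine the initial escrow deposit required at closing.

Cushion = 2 × $1,178.83 = $2,357.66
Trial balance (start $0, +$1,178.83 each month, − disbursements):
  Jan: +$1,178.83 → $1,178.83
  Feb: +$1,178.83 − $2,583.12 → -$225.46
  Mar: +$1,178.83 → $953.37
  Apr: +$1,178.83 − $796.92 → $1,335.28
  May: +$1,178.83 − $5,382.96 → -$2,868.85
  Jun: +$1,178.83 → -$1,690.02
  Jul: +$1,178.83 → -$511.19
  Aug: +$1,178.83 → $667.64
  Sep: +$1,178.83 → $1,846.47
  Oct: +$1,178.83 → $3,025.30
  Nov: +$1,178.83 − $5,382.96 → -$1,178.83
  Dec: +$1,178.83 → $0.00
Lowest trial balance = -$2,868.85 (May)
Initial deposit = cushion − low point = $2,357.66 − (-$2,868.85) = $5,226.51

$5,226.51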